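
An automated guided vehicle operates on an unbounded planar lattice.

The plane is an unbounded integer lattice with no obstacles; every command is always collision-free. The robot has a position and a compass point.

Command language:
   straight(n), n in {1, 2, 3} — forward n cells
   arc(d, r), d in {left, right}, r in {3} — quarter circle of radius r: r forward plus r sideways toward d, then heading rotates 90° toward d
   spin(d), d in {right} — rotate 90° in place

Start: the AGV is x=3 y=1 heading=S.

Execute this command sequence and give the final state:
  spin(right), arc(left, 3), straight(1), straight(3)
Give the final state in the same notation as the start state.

x=0 y=-6 heading=S

from: x=3 y=1 heading=S
1. spin(right) → x=3 y=1 heading=W
2. arc(left, 3) → x=0 y=-2 heading=S
3. straight(1) → x=0 y=-3 heading=S
4. straight(3) → x=0 y=-6 heading=S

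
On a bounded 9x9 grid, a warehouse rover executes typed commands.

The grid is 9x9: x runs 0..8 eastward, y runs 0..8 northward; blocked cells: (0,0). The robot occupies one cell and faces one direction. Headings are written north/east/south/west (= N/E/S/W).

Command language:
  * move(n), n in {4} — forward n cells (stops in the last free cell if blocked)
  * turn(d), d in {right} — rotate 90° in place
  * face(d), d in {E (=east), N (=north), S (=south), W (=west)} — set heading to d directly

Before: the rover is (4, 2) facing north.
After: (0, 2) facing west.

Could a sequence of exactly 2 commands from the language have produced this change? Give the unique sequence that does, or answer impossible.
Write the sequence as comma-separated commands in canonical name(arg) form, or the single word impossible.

face(W), move(4)

key: cell and facing (now W) both changed — the 2 commands mix motion and turning
start: (4, 2) facing north
1. face(W) → (4, 2) facing west
2. move(4) → (0, 2) facing west
all 36 alternatives checked — unique.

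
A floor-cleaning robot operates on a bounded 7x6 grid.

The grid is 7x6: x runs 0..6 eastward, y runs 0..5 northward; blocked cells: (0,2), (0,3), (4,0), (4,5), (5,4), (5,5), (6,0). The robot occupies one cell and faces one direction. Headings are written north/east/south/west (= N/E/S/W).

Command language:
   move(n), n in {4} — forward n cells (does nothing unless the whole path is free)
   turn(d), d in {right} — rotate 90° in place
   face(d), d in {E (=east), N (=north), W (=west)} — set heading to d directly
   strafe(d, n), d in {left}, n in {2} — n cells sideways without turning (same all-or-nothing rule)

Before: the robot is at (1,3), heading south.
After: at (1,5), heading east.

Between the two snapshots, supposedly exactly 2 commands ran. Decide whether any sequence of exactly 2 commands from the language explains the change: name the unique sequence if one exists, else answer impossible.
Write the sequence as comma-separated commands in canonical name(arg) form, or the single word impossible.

key: running strafe(left, 2) before face(E) would end elsewhere — order is forced
begin: at (1,3), heading south
step 1 (face(E)): at (1,3), heading east
step 2 (strafe(left, 2)): at (1,5), heading east
uniquely the one of 36 2-step routes that fits.

face(E), strafe(left, 2)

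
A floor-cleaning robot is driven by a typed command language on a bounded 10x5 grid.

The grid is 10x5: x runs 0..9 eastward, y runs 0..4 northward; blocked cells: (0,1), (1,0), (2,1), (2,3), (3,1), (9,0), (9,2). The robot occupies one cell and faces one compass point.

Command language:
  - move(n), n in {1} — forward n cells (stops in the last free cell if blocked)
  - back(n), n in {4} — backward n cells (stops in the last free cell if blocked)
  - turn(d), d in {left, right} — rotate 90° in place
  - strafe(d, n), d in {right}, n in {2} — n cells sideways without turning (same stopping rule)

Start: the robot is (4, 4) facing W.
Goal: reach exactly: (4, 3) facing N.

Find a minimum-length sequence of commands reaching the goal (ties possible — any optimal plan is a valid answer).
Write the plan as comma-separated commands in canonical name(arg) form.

turn(left), move(1), turn(left), turn(left)

initial: (4, 4) facing W
[1] after turn(left): (4, 4) facing S
[2] after move(1): (4, 3) facing S
[3] after turn(left): (4, 3) facing E
[4] after turn(left): (4, 3) facing N
nothing shorter than 4 reaches the goal.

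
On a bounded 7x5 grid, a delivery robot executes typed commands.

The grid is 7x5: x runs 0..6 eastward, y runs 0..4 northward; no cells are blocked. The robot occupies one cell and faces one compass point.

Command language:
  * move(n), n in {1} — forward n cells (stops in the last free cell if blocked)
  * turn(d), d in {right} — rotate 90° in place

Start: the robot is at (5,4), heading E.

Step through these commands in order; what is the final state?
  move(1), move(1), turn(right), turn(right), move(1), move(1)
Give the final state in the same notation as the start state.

at (4,4), heading W

begin: at (5,4), heading E
1. move(1) → at (6,4), heading E
2. move(1) → at (6,4), heading E
3. turn(right) → at (6,4), heading S
4. turn(right) → at (6,4), heading W
5. move(1) → at (5,4), heading W
6. move(1) → at (4,4), heading W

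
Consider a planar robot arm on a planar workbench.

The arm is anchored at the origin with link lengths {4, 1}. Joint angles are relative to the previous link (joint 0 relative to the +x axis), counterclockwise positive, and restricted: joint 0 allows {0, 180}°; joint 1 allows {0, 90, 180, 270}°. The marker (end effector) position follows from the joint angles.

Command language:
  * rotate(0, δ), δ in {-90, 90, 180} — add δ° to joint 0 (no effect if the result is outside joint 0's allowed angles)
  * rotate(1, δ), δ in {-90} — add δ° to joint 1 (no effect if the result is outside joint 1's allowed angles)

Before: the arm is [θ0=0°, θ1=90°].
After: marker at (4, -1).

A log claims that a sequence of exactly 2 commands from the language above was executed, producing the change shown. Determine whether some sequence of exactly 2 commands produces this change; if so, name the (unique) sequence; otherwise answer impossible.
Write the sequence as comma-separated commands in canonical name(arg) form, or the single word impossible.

t0: [θ0=0°, θ1=90°]
t=1 rotate(1, -90) ⇒ [θ0=0°, θ1=0°]
t=2 rotate(1, -90) ⇒ [θ0=0°, θ1=270°]
all 16 alternatives checked — unique.

rotate(1, -90), rotate(1, -90)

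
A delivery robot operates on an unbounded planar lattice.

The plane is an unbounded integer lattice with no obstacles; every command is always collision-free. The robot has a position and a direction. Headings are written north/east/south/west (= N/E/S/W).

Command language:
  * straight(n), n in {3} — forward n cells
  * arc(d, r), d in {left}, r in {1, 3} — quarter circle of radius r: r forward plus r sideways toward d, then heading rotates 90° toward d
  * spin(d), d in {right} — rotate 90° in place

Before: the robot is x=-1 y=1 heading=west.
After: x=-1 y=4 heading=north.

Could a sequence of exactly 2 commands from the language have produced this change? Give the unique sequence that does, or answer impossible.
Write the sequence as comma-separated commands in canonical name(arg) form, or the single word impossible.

spin(right), straight(3)

key: position moved to (-1,4) AND the heading swung to N — translation plus rotation needed
initial: x=-1 y=1 heading=west
[1] after spin(right): x=-1 y=1 heading=north
[2] after straight(3): x=-1 y=4 heading=north
uniquely the one of 16 2-step routes that fits.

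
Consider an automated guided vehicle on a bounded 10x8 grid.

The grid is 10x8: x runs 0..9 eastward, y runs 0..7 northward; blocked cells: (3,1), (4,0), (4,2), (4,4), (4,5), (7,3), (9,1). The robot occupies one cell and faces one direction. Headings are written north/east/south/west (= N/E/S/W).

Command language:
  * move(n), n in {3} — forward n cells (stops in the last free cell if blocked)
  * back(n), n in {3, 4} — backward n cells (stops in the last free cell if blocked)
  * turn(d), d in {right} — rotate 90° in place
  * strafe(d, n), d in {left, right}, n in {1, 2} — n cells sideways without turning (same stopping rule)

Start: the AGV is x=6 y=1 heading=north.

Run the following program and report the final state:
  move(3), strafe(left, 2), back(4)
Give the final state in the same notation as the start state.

x=5 y=0 heading=north

begin: x=6 y=1 heading=north
[1] after move(3): x=6 y=4 heading=north
[2] after strafe(left, 2): x=5 y=4 heading=north
[3] after back(4): x=5 y=0 heading=north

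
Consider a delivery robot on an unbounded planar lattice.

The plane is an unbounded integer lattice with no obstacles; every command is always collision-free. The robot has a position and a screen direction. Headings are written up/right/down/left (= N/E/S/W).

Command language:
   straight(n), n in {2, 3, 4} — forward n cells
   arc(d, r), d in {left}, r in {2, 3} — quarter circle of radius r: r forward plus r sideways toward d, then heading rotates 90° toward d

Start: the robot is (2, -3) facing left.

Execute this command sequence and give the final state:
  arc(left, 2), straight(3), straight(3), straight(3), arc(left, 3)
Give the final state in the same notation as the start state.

(3, -17) facing right

start: (2, -3) facing left
step 1 (arc(left, 2)): (0, -5) facing down
step 2 (straight(3)): (0, -8) facing down
step 3 (straight(3)): (0, -11) facing down
step 4 (straight(3)): (0, -14) facing down
step 5 (arc(left, 3)): (3, -17) facing right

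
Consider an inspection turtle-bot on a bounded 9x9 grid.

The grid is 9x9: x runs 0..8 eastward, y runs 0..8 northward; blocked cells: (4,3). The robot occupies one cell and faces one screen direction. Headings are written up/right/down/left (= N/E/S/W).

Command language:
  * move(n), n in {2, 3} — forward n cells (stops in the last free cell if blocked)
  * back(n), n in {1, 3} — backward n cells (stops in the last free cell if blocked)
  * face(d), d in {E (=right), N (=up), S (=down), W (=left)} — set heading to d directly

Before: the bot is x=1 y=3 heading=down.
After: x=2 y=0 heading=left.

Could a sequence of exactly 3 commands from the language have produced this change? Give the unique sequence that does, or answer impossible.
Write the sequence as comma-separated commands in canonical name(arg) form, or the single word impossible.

key: position moved to (2,0) AND the heading swung to W — translation plus rotation needed
from: x=1 y=3 heading=down
step 1 (move(3)): x=1 y=0 heading=down
step 2 (face(W)): x=1 y=0 heading=left
step 3 (back(1)): x=2 y=0 heading=left
uniquely the one of 512 3-step routes that fits.

move(3), face(W), back(1)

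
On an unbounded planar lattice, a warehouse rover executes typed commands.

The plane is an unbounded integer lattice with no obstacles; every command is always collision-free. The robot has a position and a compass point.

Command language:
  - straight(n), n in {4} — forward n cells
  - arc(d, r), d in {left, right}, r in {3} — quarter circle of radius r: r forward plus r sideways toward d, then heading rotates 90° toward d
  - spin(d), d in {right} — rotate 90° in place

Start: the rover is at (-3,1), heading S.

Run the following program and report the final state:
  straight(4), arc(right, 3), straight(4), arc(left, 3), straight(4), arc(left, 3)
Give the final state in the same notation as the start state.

t0: at (-3,1), heading S
[1] after straight(4): at (-3,-3), heading S
[2] after arc(right, 3): at (-6,-6), heading W
[3] after straight(4): at (-10,-6), heading W
[4] after arc(left, 3): at (-13,-9), heading S
[5] after straight(4): at (-13,-13), heading S
[6] after arc(left, 3): at (-10,-16), heading E

at (-10,-16), heading E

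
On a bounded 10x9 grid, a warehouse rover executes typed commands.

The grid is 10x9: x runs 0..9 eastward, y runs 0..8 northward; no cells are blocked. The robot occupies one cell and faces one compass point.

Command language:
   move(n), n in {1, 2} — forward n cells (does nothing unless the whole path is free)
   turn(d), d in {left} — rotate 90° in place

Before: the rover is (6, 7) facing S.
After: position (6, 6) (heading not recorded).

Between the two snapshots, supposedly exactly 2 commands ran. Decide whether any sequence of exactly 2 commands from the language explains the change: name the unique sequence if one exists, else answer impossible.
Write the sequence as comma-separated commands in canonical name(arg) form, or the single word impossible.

key: running turn(left) before move(1) would end elsewhere — order is forced
from: (6, 7) facing S
[1] after move(1): (6, 6) facing S
[2] after turn(left): (6, 6) facing E
uniquely the one of 9 2-step routes that fits.

move(1), turn(left)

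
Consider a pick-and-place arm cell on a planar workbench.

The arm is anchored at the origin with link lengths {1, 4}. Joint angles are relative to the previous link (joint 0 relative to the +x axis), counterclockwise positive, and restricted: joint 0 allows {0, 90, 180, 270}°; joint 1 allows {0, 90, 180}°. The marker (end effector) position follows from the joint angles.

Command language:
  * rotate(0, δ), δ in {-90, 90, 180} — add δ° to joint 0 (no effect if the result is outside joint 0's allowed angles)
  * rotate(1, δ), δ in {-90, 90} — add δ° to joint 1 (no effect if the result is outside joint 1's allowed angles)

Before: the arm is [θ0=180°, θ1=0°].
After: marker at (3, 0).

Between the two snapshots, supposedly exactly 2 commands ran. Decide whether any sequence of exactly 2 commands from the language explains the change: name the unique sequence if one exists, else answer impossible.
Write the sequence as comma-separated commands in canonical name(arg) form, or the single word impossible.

from: [θ0=180°, θ1=0°]
step 1 (rotate(1, 90)): [θ0=180°, θ1=90°]
step 2 (rotate(1, 90)): [θ0=180°, θ1=180°]
no rival 2-sequence matches.

rotate(1, 90), rotate(1, 90)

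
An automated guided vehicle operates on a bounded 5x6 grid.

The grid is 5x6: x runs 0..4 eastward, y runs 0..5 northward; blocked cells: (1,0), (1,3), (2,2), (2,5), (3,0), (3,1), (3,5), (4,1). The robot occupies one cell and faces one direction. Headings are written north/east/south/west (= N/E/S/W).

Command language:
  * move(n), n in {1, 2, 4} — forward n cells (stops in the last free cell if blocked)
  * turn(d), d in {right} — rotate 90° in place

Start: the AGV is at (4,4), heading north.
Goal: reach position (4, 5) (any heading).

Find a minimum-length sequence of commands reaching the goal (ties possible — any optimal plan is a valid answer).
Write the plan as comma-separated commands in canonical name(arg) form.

from: at (4,4), heading north
t=1 move(4) ⇒ at (4,5), heading north
nothing shorter than 1 reaches the goal.

move(4)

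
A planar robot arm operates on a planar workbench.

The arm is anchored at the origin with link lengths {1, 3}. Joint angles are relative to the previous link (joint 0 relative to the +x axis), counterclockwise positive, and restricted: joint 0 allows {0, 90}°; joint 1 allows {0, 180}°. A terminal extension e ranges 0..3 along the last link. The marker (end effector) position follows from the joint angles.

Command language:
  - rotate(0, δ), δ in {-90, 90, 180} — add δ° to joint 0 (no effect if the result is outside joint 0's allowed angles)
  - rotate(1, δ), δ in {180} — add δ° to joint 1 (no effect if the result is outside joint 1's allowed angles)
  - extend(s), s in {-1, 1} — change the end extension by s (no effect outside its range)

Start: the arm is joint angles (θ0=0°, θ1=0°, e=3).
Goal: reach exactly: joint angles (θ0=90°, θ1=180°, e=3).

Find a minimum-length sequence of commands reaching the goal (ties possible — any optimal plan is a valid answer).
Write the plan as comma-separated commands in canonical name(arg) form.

start: joint angles (θ0=0°, θ1=0°, e=3)
[1] after rotate(1, 180): joint angles (θ0=0°, θ1=180°, e=3)
[2] after rotate(0, 90): joint angles (θ0=90°, θ1=180°, e=3)
no 1-step plan works, so 2 is optimal.

rotate(1, 180), rotate(0, 90)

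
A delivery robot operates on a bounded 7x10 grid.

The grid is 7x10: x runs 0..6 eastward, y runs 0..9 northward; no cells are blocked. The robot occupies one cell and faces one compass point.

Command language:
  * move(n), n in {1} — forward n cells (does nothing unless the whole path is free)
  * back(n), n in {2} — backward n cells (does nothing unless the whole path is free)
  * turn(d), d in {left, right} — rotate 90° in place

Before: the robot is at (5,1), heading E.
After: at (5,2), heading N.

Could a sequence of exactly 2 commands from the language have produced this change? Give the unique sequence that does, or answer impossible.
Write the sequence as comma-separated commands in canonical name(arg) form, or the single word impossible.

turn(left), move(1)

key: position moved to (5,2) AND the heading swung to N — translation plus rotation needed
initial: at (5,1), heading E
[1] after turn(left): at (5,1), heading N
[2] after move(1): at (5,2), heading N
uniquely the one of 16 2-step routes that fits.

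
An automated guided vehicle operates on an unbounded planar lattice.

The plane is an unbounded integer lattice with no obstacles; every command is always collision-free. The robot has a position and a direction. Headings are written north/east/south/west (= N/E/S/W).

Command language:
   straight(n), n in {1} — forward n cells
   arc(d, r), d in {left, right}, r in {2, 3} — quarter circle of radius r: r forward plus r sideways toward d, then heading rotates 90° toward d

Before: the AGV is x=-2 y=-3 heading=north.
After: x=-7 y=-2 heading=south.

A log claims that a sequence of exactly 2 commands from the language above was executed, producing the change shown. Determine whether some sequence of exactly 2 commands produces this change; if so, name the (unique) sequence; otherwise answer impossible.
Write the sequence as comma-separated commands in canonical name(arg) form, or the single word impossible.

arc(left, 3), arc(left, 2)

key: running arc(left, 2) before arc(left, 3) would end elsewhere — order is forced
start: x=-2 y=-3 heading=north
[1] after arc(left, 3): x=-5 y=0 heading=west
[2] after arc(left, 2): x=-7 y=-2 heading=south
no rival 2-sequence matches.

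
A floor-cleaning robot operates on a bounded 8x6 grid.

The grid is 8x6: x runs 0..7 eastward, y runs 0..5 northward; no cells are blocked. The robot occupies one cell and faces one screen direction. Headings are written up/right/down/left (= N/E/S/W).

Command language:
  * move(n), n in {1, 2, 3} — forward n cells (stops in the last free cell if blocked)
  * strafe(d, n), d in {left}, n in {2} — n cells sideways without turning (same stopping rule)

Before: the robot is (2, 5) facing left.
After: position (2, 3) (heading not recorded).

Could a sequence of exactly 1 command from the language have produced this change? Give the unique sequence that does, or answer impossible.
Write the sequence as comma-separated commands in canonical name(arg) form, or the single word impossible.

initial: (2, 5) facing left
1. strafe(left, 2) → (2, 3) facing left
uniquely the one of 4 1-step routes that fits.

strafe(left, 2)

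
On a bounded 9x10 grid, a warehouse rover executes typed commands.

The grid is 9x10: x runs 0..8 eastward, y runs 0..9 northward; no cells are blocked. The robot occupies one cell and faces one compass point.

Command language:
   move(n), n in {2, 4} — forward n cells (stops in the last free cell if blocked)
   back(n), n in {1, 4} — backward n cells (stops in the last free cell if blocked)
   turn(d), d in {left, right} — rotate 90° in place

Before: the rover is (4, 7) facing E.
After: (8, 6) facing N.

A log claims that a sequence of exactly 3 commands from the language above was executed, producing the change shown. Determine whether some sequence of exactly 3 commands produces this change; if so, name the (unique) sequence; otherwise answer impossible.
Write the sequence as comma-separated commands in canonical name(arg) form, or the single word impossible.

move(4), turn(left), back(1)

key: running back(1) before move(4) would end elsewhere — order is forced
initial: (4, 7) facing E
[1] after move(4): (8, 7) facing E
[2] after turn(left): (8, 7) facing N
[3] after back(1): (8, 6) facing N
no other 3-command option fits: unique.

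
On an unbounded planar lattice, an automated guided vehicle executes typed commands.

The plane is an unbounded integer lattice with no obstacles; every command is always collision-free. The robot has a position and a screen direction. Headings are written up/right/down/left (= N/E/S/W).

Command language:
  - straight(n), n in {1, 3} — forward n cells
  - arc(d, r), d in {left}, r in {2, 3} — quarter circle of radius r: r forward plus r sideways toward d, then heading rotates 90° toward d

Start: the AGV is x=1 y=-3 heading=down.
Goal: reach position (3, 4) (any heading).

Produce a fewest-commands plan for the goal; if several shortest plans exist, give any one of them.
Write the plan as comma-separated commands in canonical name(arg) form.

start: x=1 y=-3 heading=down
[1] after arc(left, 2): x=3 y=-5 heading=right
[2] after arc(left, 3): x=6 y=-2 heading=up
[3] after straight(3): x=6 y=1 heading=up
[4] after arc(left, 3): x=3 y=4 heading=left
minimal: 4 command(s), checked below 4.

arc(left, 2), arc(left, 3), straight(3), arc(left, 3)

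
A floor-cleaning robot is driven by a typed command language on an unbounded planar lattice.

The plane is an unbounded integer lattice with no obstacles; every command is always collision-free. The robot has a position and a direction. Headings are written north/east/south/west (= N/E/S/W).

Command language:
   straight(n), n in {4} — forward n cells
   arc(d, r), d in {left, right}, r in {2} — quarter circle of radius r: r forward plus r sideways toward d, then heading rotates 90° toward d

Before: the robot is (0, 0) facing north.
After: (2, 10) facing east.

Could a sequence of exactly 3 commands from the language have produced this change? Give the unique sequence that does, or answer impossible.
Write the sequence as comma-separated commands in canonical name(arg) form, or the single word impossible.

key: running arc(right, 2) before straight(4) would end elsewhere — order is forced
initial: (0, 0) facing north
[1] after straight(4): (0, 4) facing north
[2] after straight(4): (0, 8) facing north
[3] after arc(right, 2): (2, 10) facing east
all 27 alternatives checked — unique.

straight(4), straight(4), arc(right, 2)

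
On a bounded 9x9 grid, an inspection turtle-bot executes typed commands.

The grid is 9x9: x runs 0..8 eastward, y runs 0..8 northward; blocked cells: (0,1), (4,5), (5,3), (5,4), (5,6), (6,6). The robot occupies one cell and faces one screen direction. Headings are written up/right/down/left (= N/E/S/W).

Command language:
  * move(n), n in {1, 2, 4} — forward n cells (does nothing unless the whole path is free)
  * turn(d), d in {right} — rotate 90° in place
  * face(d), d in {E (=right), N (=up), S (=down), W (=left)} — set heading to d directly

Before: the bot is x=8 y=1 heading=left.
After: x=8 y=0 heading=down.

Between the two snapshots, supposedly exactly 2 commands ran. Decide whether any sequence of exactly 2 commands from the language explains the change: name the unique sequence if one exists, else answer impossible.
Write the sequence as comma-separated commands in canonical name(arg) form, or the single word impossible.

key: running move(1) before face(S) would end elsewhere — order is forced
from: x=8 y=1 heading=left
step 1 (face(S)): x=8 y=1 heading=down
step 2 (move(1)): x=8 y=0 heading=down
no other 2-command option fits: unique.

face(S), move(1)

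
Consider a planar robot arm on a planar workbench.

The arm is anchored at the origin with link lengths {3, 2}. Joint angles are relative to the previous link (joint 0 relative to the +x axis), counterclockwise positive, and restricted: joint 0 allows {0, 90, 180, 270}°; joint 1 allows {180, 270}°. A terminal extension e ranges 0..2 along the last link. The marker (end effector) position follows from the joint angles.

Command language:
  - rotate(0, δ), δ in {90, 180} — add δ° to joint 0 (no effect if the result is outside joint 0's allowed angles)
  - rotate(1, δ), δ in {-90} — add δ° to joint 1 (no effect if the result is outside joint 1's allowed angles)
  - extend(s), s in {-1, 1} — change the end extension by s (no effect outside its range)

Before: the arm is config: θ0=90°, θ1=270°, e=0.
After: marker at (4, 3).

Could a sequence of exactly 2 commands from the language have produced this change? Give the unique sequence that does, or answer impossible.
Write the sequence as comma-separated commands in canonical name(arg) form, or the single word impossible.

extend(1), extend(1)

t0: config: θ0=90°, θ1=270°, e=0
1. extend(1) → config: θ0=90°, θ1=270°, e=1
2. extend(1) → config: θ0=90°, θ1=270°, e=2
no rival 2-sequence matches.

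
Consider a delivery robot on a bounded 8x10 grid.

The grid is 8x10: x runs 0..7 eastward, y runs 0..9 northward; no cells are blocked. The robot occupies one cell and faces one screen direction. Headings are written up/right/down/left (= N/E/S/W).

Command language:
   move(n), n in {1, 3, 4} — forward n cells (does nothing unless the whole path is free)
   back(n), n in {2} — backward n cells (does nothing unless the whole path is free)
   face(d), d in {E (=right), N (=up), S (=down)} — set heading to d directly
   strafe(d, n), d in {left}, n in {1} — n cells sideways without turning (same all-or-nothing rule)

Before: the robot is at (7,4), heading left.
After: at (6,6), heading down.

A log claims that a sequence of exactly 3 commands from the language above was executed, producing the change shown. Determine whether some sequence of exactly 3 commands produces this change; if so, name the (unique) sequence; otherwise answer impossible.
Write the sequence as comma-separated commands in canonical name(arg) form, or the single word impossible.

key: position moved to (6,6) AND the heading swung to S — translation plus rotation needed
initial: at (7,4), heading left
[1] after move(1): at (6,4), heading left
[2] after face(S): at (6,4), heading down
[3] after back(2): at (6,6), heading down
uniquely the one of 512 3-step routes that fits.

move(1), face(S), back(2)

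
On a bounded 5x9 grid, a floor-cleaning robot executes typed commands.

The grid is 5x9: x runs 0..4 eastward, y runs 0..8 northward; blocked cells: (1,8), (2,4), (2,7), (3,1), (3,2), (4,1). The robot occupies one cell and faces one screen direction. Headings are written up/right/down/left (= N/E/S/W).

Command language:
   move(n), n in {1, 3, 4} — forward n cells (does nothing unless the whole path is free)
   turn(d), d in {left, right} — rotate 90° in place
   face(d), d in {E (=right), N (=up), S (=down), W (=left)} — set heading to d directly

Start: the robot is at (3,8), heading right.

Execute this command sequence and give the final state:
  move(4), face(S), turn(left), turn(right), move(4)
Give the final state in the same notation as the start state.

initial: at (3,8), heading right
step 1 (move(4)): at (3,8), heading right
step 2 (face(S)): at (3,8), heading down
step 3 (turn(left)): at (3,8), heading right
step 4 (turn(right)): at (3,8), heading down
step 5 (move(4)): at (3,4), heading down

at (3,4), heading down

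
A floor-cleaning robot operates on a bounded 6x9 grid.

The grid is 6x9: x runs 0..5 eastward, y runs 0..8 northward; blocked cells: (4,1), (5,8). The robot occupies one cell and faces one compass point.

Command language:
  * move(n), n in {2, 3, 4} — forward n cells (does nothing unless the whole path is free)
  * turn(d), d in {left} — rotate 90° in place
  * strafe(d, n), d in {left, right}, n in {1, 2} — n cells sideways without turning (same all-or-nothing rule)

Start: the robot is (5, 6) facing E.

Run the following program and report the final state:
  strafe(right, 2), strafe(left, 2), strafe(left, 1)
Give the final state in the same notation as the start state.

(5, 7) facing E

initial: (5, 6) facing E
1. strafe(right, 2) → (5, 4) facing E
2. strafe(left, 2) → (5, 6) facing E
3. strafe(left, 1) → (5, 7) facing E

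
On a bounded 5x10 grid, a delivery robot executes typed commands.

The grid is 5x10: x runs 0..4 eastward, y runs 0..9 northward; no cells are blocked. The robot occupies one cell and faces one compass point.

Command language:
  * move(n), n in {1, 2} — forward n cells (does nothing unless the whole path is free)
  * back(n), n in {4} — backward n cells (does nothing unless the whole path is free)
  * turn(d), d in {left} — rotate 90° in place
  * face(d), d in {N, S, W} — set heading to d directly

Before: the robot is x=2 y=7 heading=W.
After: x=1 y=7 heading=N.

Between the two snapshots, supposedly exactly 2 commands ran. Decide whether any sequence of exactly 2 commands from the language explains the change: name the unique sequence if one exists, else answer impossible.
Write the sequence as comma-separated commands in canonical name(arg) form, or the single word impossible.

key: cell and facing (now N) both changed — the 2 commands mix motion and turning
from: x=2 y=7 heading=W
t=1 move(1) ⇒ x=1 y=7 heading=W
t=2 face(N) ⇒ x=1 y=7 heading=N
no other 2-command option fits: unique.

move(1), face(N)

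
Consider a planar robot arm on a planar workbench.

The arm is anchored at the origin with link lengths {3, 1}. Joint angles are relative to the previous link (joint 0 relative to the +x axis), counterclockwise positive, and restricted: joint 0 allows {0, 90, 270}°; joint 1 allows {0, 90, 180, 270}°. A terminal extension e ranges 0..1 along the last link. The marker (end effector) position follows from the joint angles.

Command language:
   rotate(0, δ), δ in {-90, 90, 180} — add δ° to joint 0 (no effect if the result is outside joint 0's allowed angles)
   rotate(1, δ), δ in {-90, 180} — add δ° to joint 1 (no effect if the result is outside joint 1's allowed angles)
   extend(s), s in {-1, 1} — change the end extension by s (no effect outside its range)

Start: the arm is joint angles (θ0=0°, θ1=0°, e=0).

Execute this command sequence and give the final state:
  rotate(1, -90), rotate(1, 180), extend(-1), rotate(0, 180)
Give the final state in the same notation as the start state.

begin: joint angles (θ0=0°, θ1=0°, e=0)
1. rotate(1, -90) → joint angles (θ0=0°, θ1=270°, e=0)
2. rotate(1, 180) → joint angles (θ0=0°, θ1=90°, e=0)
3. extend(-1) → joint angles (θ0=0°, θ1=90°, e=0)
4. rotate(0, 180) → joint angles (θ0=0°, θ1=90°, e=0)

joint angles (θ0=0°, θ1=90°, e=0)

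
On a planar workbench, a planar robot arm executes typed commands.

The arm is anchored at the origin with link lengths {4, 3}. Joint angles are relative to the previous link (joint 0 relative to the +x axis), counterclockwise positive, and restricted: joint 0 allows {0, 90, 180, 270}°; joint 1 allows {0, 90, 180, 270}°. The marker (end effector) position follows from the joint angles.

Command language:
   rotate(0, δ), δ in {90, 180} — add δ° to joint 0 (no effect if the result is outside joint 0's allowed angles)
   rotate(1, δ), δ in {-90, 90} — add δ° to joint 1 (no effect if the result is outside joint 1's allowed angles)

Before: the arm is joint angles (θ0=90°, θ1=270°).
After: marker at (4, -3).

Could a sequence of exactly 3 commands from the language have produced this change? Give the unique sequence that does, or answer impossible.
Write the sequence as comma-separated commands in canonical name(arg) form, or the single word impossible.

from: joint angles (θ0=90°, θ1=270°)
step 1 (rotate(0, 90)): joint angles (θ0=180°, θ1=270°)
step 2 (rotate(0, 90)): joint angles (θ0=270°, θ1=270°)
step 3 (rotate(0, 90)): joint angles (θ0=0°, θ1=270°)
no other 3-command option fits: unique.

rotate(0, 90), rotate(0, 90), rotate(0, 90)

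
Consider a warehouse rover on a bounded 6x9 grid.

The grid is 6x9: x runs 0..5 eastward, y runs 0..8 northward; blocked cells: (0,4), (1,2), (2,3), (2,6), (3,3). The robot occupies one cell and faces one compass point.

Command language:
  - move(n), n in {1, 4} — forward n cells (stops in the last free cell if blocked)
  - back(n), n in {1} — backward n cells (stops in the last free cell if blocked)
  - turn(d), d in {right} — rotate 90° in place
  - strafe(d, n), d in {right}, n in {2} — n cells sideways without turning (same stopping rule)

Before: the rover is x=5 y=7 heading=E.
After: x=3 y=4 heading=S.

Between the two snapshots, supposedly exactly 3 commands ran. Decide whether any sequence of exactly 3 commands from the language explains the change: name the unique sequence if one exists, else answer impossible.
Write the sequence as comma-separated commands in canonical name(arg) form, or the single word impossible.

key: order matters: swapping turn(right) and move(4) lands elsewhere
initial: x=5 y=7 heading=E
t=1 turn(right) ⇒ x=5 y=7 heading=S
t=2 strafe(right, 2) ⇒ x=3 y=7 heading=S
t=3 move(4) ⇒ x=3 y=4 heading=S
no rival 3-sequence matches.

turn(right), strafe(right, 2), move(4)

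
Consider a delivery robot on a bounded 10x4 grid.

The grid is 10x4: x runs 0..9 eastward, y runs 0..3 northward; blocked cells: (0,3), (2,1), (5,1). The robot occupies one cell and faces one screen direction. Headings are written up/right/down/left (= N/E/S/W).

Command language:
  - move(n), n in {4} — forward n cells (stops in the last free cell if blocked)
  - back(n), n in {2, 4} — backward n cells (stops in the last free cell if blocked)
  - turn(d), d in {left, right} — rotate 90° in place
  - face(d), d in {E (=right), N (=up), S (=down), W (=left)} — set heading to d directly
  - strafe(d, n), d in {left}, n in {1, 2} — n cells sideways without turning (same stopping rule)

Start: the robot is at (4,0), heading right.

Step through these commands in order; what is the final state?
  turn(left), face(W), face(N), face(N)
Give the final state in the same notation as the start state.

begin: at (4,0), heading right
[1] after turn(left): at (4,0), heading up
[2] after face(W): at (4,0), heading left
[3] after face(N): at (4,0), heading up
[4] after face(N): at (4,0), heading up

at (4,0), heading up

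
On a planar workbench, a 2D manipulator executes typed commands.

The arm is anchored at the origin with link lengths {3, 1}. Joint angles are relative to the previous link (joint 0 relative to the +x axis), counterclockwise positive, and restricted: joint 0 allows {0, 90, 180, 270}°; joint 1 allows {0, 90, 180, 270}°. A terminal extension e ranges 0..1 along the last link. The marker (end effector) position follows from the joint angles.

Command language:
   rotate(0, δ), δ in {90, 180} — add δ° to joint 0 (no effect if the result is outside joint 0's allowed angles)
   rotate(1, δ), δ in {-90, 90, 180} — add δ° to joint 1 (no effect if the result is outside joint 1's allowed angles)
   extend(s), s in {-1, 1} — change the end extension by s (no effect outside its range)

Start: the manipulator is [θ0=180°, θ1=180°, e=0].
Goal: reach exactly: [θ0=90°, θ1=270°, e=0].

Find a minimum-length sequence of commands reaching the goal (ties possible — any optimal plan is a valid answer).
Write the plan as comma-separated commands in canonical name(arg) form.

rotate(0, 180), rotate(0, 90), rotate(1, 90)

start: [θ0=180°, θ1=180°, e=0]
1. rotate(0, 180) → [θ0=0°, θ1=180°, e=0]
2. rotate(0, 90) → [θ0=90°, θ1=180°, e=0]
3. rotate(1, 90) → [θ0=90°, θ1=270°, e=0]
minimal: 3 command(s), checked below 3.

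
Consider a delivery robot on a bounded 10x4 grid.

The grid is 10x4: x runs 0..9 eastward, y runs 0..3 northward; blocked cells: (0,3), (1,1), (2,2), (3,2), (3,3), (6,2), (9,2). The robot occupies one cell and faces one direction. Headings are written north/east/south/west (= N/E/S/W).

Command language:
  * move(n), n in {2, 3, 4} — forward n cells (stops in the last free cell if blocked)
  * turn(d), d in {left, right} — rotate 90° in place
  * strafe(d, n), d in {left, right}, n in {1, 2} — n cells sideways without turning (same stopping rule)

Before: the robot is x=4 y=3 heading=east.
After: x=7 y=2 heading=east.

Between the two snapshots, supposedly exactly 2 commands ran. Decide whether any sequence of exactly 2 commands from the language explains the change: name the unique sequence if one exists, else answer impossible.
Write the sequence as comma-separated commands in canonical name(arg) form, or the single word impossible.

key: order matters: swapping move(3) and strafe(right, 1) lands elsewhere
initial: x=4 y=3 heading=east
1. move(3) → x=7 y=3 heading=east
2. strafe(right, 1) → x=7 y=2 heading=east
uniquely the one of 81 2-step routes that fits.

move(3), strafe(right, 1)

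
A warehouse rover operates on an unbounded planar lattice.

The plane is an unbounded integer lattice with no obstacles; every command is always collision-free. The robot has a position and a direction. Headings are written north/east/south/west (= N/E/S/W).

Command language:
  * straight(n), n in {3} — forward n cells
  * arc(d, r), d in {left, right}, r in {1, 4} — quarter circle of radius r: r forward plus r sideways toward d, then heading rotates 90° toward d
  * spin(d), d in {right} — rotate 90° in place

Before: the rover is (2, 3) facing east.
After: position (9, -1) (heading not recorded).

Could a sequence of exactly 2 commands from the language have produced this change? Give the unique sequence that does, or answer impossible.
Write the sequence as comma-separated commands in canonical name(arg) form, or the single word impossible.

straight(3), arc(right, 4)

key: order matters: swapping straight(3) and arc(right, 4) lands elsewhere
initial: (2, 3) facing east
step 1 (straight(3)): (5, 3) facing east
step 2 (arc(right, 4)): (9, -1) facing south
all 36 alternatives checked — unique.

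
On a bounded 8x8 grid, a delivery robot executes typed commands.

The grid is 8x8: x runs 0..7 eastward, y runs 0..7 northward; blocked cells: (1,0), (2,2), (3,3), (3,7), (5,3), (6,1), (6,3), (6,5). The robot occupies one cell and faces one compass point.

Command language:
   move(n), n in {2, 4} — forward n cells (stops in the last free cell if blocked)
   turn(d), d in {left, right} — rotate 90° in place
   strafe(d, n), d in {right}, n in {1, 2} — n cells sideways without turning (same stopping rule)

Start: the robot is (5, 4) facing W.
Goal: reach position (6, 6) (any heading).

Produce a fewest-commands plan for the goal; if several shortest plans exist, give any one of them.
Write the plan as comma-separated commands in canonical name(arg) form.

t0: (5, 4) facing W
t=1 turn(right) ⇒ (5, 4) facing N
t=2 move(2) ⇒ (5, 6) facing N
t=3 strafe(right, 1) ⇒ (6, 6) facing N
no 2-step plan works, so 3 is optimal.

turn(right), move(2), strafe(right, 1)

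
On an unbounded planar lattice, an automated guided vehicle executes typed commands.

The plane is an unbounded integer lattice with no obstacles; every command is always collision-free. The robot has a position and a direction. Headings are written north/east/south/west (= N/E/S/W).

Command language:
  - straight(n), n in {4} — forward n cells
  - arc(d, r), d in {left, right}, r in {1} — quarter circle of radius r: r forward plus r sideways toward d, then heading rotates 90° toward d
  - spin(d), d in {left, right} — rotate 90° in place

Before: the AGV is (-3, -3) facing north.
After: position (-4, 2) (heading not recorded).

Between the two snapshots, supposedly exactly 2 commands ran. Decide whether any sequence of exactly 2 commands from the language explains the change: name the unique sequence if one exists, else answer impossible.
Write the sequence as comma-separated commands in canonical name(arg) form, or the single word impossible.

straight(4), arc(left, 1)

key: order matters: swapping straight(4) and arc(left, 1) lands elsewhere
begin: (-3, -3) facing north
t=1 straight(4) ⇒ (-3, 1) facing north
t=2 arc(left, 1) ⇒ (-4, 2) facing west
uniquely the one of 25 2-step routes that fits.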